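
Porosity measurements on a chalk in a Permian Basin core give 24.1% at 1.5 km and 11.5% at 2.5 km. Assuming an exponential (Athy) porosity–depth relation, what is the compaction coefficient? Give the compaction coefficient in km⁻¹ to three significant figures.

Athy: φ(Z) = φ₀ e^(−cZ) ⇒ φ₁/φ₂ = e^{c(Z₂−Z₁)} ⇒ c = ln(φ₁/φ₂)/(Z₂−Z₁)
c = ln(0.241/0.115) / (2.5 − 1.5) = ln(2.096) / 1 = 0.7399 / 1 = 0.7399 km⁻¹

0.740 km⁻¹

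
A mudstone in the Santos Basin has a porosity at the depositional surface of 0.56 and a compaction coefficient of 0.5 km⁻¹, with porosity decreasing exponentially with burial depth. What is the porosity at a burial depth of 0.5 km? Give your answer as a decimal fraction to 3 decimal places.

φ = φ₀·exp(−β·d) = 0.56 × exp(−0.5 × 0.5) = 0.56 × exp(−0.25)
  = 0.56 × 0.7788 = 0.4361

0.436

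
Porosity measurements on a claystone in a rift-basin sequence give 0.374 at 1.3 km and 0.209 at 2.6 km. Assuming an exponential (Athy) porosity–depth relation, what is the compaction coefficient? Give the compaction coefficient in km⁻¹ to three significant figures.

0.448 km⁻¹

Athy: φ(z) = φ₀ e^(−cz) ⇒ φ₁/φ₂ = e^{c(z₂−z₁)} ⇒ c = ln(φ₁/φ₂)/(z₂−z₁)
c = ln(0.374/0.209) / (2.6 − 1.3) = ln(1.789) / 1.3 = 0.5819 / 1.3 = 0.4476 km⁻¹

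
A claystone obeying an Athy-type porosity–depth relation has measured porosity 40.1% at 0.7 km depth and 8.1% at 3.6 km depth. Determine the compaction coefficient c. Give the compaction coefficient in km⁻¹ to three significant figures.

0.552 km⁻¹

Athy: phi(z) = phi₀ e^(−cz) ⇒ phi₁/phi₂ = e^{c(z₂−z₁)} ⇒ c = ln(phi₁/phi₂)/(z₂−z₁)
c = ln(0.401/0.081) / (3.6 − 0.7) = ln(4.951) / 2.9 = 1.5995 / 2.9 = 0.5516 km⁻¹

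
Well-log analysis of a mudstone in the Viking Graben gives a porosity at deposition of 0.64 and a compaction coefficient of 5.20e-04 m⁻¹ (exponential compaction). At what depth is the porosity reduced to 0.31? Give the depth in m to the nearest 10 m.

Working in km (1 km = 1000 m; k in km⁻¹ = k in m⁻¹ × 1000):
Invert Athy's law: Z = ln(phi₀/phi) / k
Z = ln(0.64/0.31) / 0.52 = ln(2.065) / 0.52 = 0.7249 / 0.52 = 1.394 km

1390 m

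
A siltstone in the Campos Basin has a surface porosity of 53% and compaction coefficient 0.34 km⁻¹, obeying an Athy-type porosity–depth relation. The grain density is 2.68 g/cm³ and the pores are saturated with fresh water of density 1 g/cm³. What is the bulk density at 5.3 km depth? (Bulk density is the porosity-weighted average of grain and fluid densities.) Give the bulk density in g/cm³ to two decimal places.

2.53 g/cm³

Porosity at depth: phi = 0.53·exp(−0.34×5.3) = 0.53×0.1650 = 0.0874
Bulk density: ρ_b = (1−phi)ρ_g + phi·ρ_f = 0.9126×2.68 + 0.0874×1
       = 2.446 + 0.087 = 2.533 g/cm³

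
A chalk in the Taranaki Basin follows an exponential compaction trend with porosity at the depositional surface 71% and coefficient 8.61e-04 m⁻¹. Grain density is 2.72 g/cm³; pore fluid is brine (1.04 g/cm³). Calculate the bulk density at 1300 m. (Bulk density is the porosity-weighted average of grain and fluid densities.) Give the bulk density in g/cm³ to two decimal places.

Working in km (1 km = 1000 m; k in km⁻¹ = k in m⁻¹ × 1000):
Porosity at depth: φ = 0.71·exp(−0.861×1.3) = 0.71×0.3265 = 0.2318
Bulk density: ρ_b = (1−φ)ρ_g + φ·ρ_f = 0.7682×2.72 + 0.2318×1.04
       = 2.089 + 0.241 = 2.331 g/cm³

2.33 g/cm³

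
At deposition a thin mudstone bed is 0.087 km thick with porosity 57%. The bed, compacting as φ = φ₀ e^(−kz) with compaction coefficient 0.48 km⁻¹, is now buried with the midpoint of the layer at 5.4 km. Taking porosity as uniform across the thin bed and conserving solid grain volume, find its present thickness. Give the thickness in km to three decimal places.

Porosity at 5.4 km: φ = 0.57·exp(−0.48×5.4) = 0.0427
Solid-volume conservation: h(1−φ) = h₀(1−φ₀) ⇒ h = h₀·(1−φ₀)/(1−φ)
h = 0.087 × (1 − 0.57)/(1 − 0.0427) = 0.087 × 0.4492 = 0.0391 km

0.039 km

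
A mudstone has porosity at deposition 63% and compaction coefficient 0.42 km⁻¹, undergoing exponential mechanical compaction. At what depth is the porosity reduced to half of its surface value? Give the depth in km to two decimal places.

1.65 km

φ/φ₀ = 1/2 ⇒ exp(−k·Z) = 1/2 ⇒ Z = ln(2) / k
Z = 0.6931 / 0.42 = 1.650 km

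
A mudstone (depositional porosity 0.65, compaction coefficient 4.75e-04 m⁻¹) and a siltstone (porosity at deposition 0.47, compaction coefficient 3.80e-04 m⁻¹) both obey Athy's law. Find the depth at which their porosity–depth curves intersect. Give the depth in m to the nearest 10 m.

3410 m

Working in km (1 km = 1000 m; c in km⁻¹ = c in m⁻¹ × 1000):
Set n₀ₐ e^(−cₐd) = n₀ᵦ e^(−cᵦd) ⇒ ln(n₀ₐ/n₀ᵦ) = (cₐ − cᵦ)·d
d = ln(0.65/0.47) / (0.475 − 0.38) = 0.3242 / 0.095 = 3.413 km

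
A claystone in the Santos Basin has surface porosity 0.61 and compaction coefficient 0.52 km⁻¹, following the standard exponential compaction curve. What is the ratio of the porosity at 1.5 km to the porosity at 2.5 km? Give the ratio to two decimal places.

n(z₁)/n(z₂) = e^(−k·z₁)/e^(−k·z₂) = e^{k(z₂−z₁)}
= exp(0.52 × 1) = exp(0.52) = 1.6820

1.68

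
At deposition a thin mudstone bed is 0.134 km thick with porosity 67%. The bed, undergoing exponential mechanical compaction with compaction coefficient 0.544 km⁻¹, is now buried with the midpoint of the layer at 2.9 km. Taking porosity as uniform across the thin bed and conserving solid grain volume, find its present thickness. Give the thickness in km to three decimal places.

Porosity at 2.9 km: phi = 0.67·exp(−0.544×2.9) = 0.1383
Solid-volume conservation: h(1−phi) = h₀(1−phi₀) ⇒ h = h₀·(1−phi₀)/(1−phi)
h = 0.134 × (1 − 0.67)/(1 − 0.1383) = 0.134 × 0.3830 = 0.0513 km

0.051 km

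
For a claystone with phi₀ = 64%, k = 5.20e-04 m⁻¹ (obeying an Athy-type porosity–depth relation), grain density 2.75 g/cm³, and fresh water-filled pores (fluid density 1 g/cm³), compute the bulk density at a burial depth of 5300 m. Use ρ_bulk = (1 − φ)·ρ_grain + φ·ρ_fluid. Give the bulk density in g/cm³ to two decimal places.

Working in km (1 km = 1000 m; k in km⁻¹ = k in m⁻¹ × 1000):
Porosity at depth: phi = 0.64·exp(−0.52×5.3) = 0.64×0.0635 = 0.0407
Bulk density: ρ_b = (1−phi)ρ_g + phi·ρ_f = 0.9593×2.75 + 0.0407×1
       = 2.638 + 0.041 = 2.679 g/cm³

2.68 g/cm³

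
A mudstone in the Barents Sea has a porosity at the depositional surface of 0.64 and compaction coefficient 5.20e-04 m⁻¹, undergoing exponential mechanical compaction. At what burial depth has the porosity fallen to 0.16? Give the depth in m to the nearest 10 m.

Working in km (1 km = 1000 m; β in km⁻¹ = β in m⁻¹ × 1000):
Invert Athy's law: Z = ln(φ₀/φ) / β
Z = ln(0.64/0.16) / 0.52 = ln(4) / 0.52 = 1.3863 / 0.52 = 2.666 km

2670 m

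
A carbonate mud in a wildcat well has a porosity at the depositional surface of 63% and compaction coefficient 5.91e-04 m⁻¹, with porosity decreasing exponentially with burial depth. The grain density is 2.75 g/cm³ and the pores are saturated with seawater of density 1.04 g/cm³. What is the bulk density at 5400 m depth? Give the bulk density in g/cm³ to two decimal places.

Working in km (1 km = 1000 m; β in km⁻¹ = β in m⁻¹ × 1000):
Porosity at depth: n = 0.63·exp(−0.591×5.4) = 0.63×0.0411 = 0.0259
Bulk density: ρ_b = (1−n)ρ_g + n·ρ_f = 0.9741×2.75 + 0.0259×1.04
       = 2.679 + 0.027 = 2.706 g/cm³

2.71 g/cm³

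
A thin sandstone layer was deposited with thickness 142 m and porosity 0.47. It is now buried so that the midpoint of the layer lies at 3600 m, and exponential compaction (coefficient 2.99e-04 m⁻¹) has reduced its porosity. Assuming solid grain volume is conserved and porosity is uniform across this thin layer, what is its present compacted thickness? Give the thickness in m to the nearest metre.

90 m

Working in km (1 km = 1000 m; k in km⁻¹ = k in m⁻¹ × 1000):
Porosity at 3.6 km: φ = 0.47·exp(−0.299×3.6) = 0.1602
Solid-volume conservation: h(1−φ) = h₀(1−φ₀) ⇒ h = h₀·(1−φ₀)/(1−φ)
h = 0.142 × (1 − 0.47)/(1 − 0.1602) = 0.142 × 0.6311 = 0.0896 km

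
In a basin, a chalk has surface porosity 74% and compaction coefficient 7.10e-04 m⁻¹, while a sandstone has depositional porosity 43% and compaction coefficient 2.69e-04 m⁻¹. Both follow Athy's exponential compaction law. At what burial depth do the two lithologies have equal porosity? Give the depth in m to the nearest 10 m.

Working in km (1 km = 1000 m; k in km⁻¹ = k in m⁻¹ × 1000):
Set φ₀ₐ e^(−kₐZ) = φ₀ᵦ e^(−kᵦZ) ⇒ ln(φ₀ₐ/φ₀ᵦ) = (kₐ − kᵦ)·Z
Z = ln(0.74/0.43) / (0.71 − 0.269) = 0.5429 / 0.441 = 1.231 km

1230 m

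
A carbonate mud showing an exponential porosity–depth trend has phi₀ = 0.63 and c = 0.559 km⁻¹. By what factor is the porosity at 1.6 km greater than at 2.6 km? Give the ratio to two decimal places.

1.75

phi(z₁)/phi(z₂) = e^(−c·z₁)/e^(−c·z₂) = e^{c(z₂−z₁)}
= exp(0.559 × 1) = exp(0.559) = 1.7489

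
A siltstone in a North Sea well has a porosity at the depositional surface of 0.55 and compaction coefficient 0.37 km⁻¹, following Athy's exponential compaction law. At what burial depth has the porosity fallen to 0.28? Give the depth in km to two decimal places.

1.82 km

Invert Athy's law: d = ln(φ₀/φ) / c
d = ln(0.55/0.28) / 0.37 = ln(1.964) / 0.37 = 0.6751 / 0.37 = 1.825 km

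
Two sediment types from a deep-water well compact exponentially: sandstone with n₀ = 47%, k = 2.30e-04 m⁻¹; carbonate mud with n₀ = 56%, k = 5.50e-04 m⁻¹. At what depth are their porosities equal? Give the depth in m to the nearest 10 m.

550 m

Working in km (1 km = 1000 m; k in km⁻¹ = k in m⁻¹ × 1000):
Set n₀ₐ e^(−kₐZ) = n₀ᵦ e^(−kᵦZ) ⇒ ln(n₀ₐ/n₀ᵦ) = (kₐ − kᵦ)·Z
Z = ln(0.47/0.56) / (0.23 − 0.55) = -0.1752 / -0.32 = 0.548 km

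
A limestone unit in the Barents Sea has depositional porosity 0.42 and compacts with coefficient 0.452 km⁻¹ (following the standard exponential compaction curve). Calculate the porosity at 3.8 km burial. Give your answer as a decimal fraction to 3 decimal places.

n = n₀·exp(−k·Z) = 0.42 × exp(−0.452 × 3.8) = 0.42 × exp(−1.718)
  = 0.42 × 0.1795 = 0.0754

0.075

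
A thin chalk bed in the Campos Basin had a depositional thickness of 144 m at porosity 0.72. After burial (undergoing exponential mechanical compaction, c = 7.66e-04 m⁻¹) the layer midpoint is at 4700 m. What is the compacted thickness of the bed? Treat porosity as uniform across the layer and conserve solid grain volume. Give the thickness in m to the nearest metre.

41 m

Working in km (1 km = 1000 m; c in km⁻¹ = c in m⁻¹ × 1000):
Porosity at 4.7 km: φ = 0.72·exp(−0.766×4.7) = 0.0197
Solid-volume conservation: h(1−φ) = h₀(1−φ₀) ⇒ h = h₀·(1−φ₀)/(1−φ)
h = 0.144 × (1 − 0.72)/(1 − 0.0197) = 0.144 × 0.2856 = 0.0411 km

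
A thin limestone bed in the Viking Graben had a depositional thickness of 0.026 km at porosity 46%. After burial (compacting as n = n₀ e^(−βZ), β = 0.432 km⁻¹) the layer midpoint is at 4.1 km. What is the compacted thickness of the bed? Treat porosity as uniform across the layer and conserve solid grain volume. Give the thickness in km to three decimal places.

0.015 km

Porosity at 4.1 km: n = 0.46·exp(−0.432×4.1) = 0.0783
Solid-volume conservation: h(1−n) = h₀(1−n₀) ⇒ h = h₀·(1−n₀)/(1−n)
h = 0.026 × (1 − 0.46)/(1 − 0.0783) = 0.026 × 0.5858 = 0.0152 km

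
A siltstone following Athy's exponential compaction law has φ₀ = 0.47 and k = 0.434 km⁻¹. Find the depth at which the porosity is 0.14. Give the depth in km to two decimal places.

2.79 km

Invert Athy's law: z = ln(φ₀/φ) / k
z = ln(0.47/0.14) / 0.434 = ln(3.357) / 0.434 = 1.2111 / 0.434 = 2.791 km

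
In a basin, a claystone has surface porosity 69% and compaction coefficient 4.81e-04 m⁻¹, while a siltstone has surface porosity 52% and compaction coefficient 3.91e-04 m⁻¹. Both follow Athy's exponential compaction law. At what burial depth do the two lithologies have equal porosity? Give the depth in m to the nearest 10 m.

3140 m

Working in km (1 km = 1000 m; c in km⁻¹ = c in m⁻¹ × 1000):
Set phi₀ₐ e^(−cₐd) = phi₀ᵦ e^(−cᵦd) ⇒ ln(phi₀ₐ/phi₀ᵦ) = (cₐ − cᵦ)·d
d = ln(0.69/0.52) / (0.481 − 0.391) = 0.2829 / 0.09 = 3.143 km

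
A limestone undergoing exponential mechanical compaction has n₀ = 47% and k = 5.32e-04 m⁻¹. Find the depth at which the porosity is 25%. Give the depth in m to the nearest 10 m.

Working in km (1 km = 1000 m; k in km⁻¹ = k in m⁻¹ × 1000):
Invert Athy's law: d = ln(n₀/n) / k
d = ln(0.47/0.25) / 0.532 = ln(1.88) / 0.532 = 0.6313 / 0.532 = 1.187 km

1190 m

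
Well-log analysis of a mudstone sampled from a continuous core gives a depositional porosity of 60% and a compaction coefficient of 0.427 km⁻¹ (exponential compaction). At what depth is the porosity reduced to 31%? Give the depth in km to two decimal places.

Invert Athy's law: Z = ln(n₀/n) / c
Z = ln(0.6/0.31) / 0.427 = ln(1.935) / 0.427 = 0.6604 / 0.427 = 1.547 km

1.55 km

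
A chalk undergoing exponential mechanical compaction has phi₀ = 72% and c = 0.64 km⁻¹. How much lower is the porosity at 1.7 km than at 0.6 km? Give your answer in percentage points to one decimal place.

24.8 percentage points

phi(0.6) = 0.72·e^(−0.64×0.6) = 0.4904
phi(1.7) = 0.72·e^(−0.64×1.7) = 0.2426
Δphi = 0.4904 − 0.2426 = 0.2479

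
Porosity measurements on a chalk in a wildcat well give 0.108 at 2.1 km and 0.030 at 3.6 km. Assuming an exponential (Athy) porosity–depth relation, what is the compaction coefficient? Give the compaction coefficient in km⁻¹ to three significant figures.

0.854 km⁻¹

Athy: φ(Z) = φ₀ e^(−βZ) ⇒ φ₁/φ₂ = e^{β(Z₂−Z₁)} ⇒ β = ln(φ₁/φ₂)/(Z₂−Z₁)
β = ln(0.108/0.03) / (3.6 − 2.1) = ln(3.6) / 1.5 = 1.2809 / 1.5 = 0.854 km⁻¹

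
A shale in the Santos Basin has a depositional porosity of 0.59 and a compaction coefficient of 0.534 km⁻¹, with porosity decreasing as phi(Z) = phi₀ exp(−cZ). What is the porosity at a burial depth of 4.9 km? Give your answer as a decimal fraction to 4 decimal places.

0.0431

phi = phi₀·exp(−c·Z) = 0.59 × exp(−0.534 × 4.9) = 0.59 × exp(−2.617)
  = 0.59 × 0.0731 = 0.0431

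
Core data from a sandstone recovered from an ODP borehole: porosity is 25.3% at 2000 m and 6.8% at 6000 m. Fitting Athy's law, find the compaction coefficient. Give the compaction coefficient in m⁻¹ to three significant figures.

Working in km (1 km = 1000 m; β in km⁻¹ = β in m⁻¹ × 1000):
Athy: phi(d) = phi₀ e^(−βd) ⇒ phi₁/phi₂ = e^{β(d₂−d₁)} ⇒ β = ln(phi₁/phi₂)/(d₂−d₁)
β = ln(0.253/0.068) / (6 − 2) = ln(3.721) / 4 = 1.3139 / 4 = 0.3285 km⁻¹

0.000328 m⁻¹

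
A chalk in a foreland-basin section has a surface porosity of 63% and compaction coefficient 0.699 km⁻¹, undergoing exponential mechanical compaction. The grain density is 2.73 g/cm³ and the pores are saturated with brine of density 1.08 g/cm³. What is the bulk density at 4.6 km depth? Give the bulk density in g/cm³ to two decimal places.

Porosity at depth: φ = 0.63·exp(−0.699×4.6) = 0.63×0.0401 = 0.0253
Bulk density: ρ_b = (1−φ)ρ_g + φ·ρ_f = 0.9747×2.73 + 0.0253×1.08
       = 2.661 + 0.027 = 2.688 g/cm³

2.69 g/cm³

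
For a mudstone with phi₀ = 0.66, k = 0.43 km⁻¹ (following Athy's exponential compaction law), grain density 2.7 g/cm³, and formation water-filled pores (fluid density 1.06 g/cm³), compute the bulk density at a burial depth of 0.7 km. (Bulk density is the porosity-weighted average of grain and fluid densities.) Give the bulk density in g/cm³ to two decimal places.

1.90 g/cm³

Porosity at depth: phi = 0.66·exp(−0.43×0.7) = 0.66×0.7401 = 0.4885
Bulk density: ρ_b = (1−phi)ρ_g + phi·ρ_f = 0.5115×2.7 + 0.4885×1.06
       = 1.381 + 0.518 = 1.899 g/cm³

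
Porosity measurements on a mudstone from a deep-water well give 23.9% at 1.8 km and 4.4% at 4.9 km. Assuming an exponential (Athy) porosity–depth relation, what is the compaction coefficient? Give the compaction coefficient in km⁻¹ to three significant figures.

0.546 km⁻¹

Athy: n(Z) = n₀ e^(−kZ) ⇒ n₁/n₂ = e^{k(Z₂−Z₁)} ⇒ k = ln(n₁/n₂)/(Z₂−Z₁)
k = ln(0.239/0.044) / (4.9 − 1.8) = ln(5.432) / 3.1 = 1.6923 / 3.1 = 0.5459 km⁻¹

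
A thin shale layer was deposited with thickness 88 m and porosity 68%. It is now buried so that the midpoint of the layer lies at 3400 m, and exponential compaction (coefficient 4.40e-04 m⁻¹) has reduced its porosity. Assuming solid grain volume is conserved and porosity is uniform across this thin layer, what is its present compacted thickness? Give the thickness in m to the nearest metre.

Working in km (1 km = 1000 m; c in km⁻¹ = c in m⁻¹ × 1000):
Porosity at 3.4 km: φ = 0.68·exp(−0.44×3.4) = 0.1523
Solid-volume conservation: h(1−φ) = h₀(1−φ₀) ⇒ h = h₀·(1−φ₀)/(1−φ)
h = 0.088 × (1 − 0.68)/(1 − 0.1523) = 0.088 × 0.3775 = 0.0332 km

33 m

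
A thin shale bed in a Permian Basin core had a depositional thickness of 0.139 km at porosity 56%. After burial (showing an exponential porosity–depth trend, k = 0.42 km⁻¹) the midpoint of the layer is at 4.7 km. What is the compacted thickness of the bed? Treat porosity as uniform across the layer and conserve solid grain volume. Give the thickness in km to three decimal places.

0.066 km

Porosity at 4.7 km: φ = 0.56·exp(−0.42×4.7) = 0.0778
Solid-volume conservation: h(1−φ) = h₀(1−φ₀) ⇒ h = h₀·(1−φ₀)/(1−φ)
h = 0.139 × (1 − 0.56)/(1 − 0.0778) = 0.139 × 0.4771 = 0.0663 km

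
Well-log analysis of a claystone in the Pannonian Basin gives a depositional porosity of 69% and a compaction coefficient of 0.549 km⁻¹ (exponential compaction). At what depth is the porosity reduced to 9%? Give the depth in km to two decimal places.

3.71 km

Invert Athy's law: Z = ln(phi₀/phi) / c
Z = ln(0.69/0.09) / 0.549 = ln(7.667) / 0.549 = 2.0369 / 0.549 = 3.710 km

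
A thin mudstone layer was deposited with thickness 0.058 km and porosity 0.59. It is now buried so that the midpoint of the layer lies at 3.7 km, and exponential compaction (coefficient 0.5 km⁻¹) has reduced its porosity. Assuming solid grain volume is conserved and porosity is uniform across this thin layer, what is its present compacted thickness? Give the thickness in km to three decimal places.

Porosity at 3.7 km: n = 0.59·exp(−0.5×3.7) = 0.0928
Solid-volume conservation: h(1−n) = h₀(1−n₀) ⇒ h = h₀·(1−n₀)/(1−n)
h = 0.058 × (1 − 0.59)/(1 − 0.0928) = 0.058 × 0.4519 = 0.0262 km

0.026 km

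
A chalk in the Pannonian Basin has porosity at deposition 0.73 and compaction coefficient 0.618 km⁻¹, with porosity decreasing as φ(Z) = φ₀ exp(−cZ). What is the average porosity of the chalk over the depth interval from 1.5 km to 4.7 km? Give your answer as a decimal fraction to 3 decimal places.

⟨φ⟩ = (1/(Z₂−Z₁)) ∫ φ₀ e^(−cZ) dZ = φ₀·(e^(−c·Z₁) − e^(−c·Z₂)) / (c·(Z₂−Z₁))
e^(−0.618×1.5) = 0.3957; e^(−0.618×4.7) = 0.0548
⟨φ⟩ = 0.73 × (0.3957 − 0.0548) / (0.618 × 3.2) = 0.73 × 0.1724 = 0.1259

0.126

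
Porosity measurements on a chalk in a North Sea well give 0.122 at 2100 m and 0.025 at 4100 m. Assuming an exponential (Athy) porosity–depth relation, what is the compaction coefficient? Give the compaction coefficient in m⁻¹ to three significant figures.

Working in km (1 km = 1000 m; k in km⁻¹ = k in m⁻¹ × 1000):
Athy: phi(z) = phi₀ e^(−kz) ⇒ phi₁/phi₂ = e^{k(z₂−z₁)} ⇒ k = ln(phi₁/phi₂)/(z₂−z₁)
k = ln(0.122/0.025) / (4.1 − 2.1) = ln(4.88) / 2 = 1.5851 / 2 = 0.7926 km⁻¹

0.000793 m⁻¹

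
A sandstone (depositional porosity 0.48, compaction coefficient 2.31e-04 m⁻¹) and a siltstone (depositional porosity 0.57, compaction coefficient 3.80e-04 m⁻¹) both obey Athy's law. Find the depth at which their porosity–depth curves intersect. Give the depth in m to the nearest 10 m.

1150 m

Working in km (1 km = 1000 m; c in km⁻¹ = c in m⁻¹ × 1000):
Set n₀ₐ e^(−cₐd) = n₀ᵦ e^(−cᵦd) ⇒ ln(n₀ₐ/n₀ᵦ) = (cₐ − cᵦ)·d
d = ln(0.48/0.57) / (0.231 − 0.38) = -0.1719 / -0.149 = 1.153 km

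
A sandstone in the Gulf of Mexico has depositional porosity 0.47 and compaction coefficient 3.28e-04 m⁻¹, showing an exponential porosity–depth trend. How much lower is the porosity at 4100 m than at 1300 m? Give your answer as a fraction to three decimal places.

0.184

Working in km (1 km = 1000 m; β in km⁻¹ = β in m⁻¹ × 1000):
n(1.3) = 0.47·e^(−0.328×1.3) = 0.3068
n(4.1) = 0.47·e^(−0.328×4.1) = 0.1225
Δn = 0.3068 − 0.1225 = 0.1844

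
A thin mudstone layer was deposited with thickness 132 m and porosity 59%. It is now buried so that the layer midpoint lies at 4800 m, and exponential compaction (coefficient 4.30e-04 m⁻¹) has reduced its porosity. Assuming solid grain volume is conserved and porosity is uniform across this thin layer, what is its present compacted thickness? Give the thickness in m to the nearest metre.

Working in km (1 km = 1000 m; c in km⁻¹ = c in m⁻¹ × 1000):
Porosity at 4.8 km: n = 0.59·exp(−0.43×4.8) = 0.0749
Solid-volume conservation: h(1−n) = h₀(1−n₀) ⇒ h = h₀·(1−n₀)/(1−n)
h = 0.132 × (1 − 0.59)/(1 − 0.0749) = 0.132 × 0.4432 = 0.0585 km

59 m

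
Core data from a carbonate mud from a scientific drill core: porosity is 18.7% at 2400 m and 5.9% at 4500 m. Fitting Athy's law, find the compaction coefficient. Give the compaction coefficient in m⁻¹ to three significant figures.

0.000549 m⁻¹

Working in km (1 km = 1000 m; β in km⁻¹ = β in m⁻¹ × 1000):
Athy: n(d) = n₀ e^(−βd) ⇒ n₁/n₂ = e^{β(d₂−d₁)} ⇒ β = ln(n₁/n₂)/(d₂−d₁)
β = ln(0.187/0.059) / (4.5 − 2.4) = ln(3.169) / 2.1 = 1.1536 / 2.1 = 0.5493 km⁻¹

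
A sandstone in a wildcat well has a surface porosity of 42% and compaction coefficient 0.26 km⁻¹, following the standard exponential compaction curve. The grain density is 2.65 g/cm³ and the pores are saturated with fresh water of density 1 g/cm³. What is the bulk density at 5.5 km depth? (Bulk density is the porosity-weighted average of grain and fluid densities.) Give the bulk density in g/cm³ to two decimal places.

2.48 g/cm³

Porosity at depth: n = 0.42·exp(−0.26×5.5) = 0.42×0.2393 = 0.1005
Bulk density: ρ_b = (1−n)ρ_g + n·ρ_f = 0.8995×2.65 + 0.1005×1
       = 2.384 + 0.101 = 2.484 g/cm³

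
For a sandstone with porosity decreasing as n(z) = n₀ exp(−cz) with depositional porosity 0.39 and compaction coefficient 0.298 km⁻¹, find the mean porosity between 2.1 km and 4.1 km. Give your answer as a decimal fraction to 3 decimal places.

0.157

⟨n⟩ = (1/(z₂−z₁)) ∫ n₀ e^(−cz) dz = n₀·(e^(−c·z₁) − e^(−c·z₂)) / (c·(z₂−z₁))
e^(−0.298×2.1) = 0.5348; e^(−0.298×4.1) = 0.2947
⟨n⟩ = 0.39 × (0.5348 − 0.2947) / (0.298 × 2) = 0.39 × 0.4029 = 0.1571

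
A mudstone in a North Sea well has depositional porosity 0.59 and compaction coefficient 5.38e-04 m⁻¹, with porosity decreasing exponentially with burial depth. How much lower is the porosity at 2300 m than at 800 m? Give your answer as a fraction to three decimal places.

0.212

Working in km (1 km = 1000 m; c in km⁻¹ = c in m⁻¹ × 1000):
phi(0.8) = 0.59·e^(−0.538×0.8) = 0.3836
phi(2.3) = 0.59·e^(−0.538×2.3) = 0.1712
Δphi = 0.3836 − 0.1712 = 0.2125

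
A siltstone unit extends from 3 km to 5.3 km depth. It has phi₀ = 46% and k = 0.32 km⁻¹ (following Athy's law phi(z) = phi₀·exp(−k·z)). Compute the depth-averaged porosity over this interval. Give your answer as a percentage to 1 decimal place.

⟨phi⟩ = (1/(z₂−z₁)) ∫ phi₀ e^(−kz) dz = phi₀·(e^(−k·z₁) − e^(−k·z₂)) / (k·(z₂−z₁))
e^(−0.32×3) = 0.3829; e^(−0.32×5.3) = 0.1834
⟨phi⟩ = 0.46 × (0.3829 − 0.1834) / (0.32 × 2.3) = 0.46 × 0.2710 = 0.1247

12.5%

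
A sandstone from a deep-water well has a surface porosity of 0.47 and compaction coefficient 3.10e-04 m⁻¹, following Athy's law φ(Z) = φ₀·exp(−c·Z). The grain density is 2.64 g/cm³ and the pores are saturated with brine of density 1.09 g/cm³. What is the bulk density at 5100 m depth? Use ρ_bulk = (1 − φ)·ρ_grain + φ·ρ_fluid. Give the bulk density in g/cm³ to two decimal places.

2.49 g/cm³

Working in km (1 km = 1000 m; c in km⁻¹ = c in m⁻¹ × 1000):
Porosity at depth: φ = 0.47·exp(−0.31×5.1) = 0.47×0.2058 = 0.0967
Bulk density: ρ_b = (1−φ)ρ_g + φ·ρ_f = 0.9033×2.64 + 0.0967×1.09
       = 2.385 + 0.105 = 2.490 g/cm³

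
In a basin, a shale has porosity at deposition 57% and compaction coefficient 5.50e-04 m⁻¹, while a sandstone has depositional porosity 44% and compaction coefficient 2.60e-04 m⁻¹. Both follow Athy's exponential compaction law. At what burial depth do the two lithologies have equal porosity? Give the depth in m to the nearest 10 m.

890 m

Working in km (1 km = 1000 m; β in km⁻¹ = β in m⁻¹ × 1000):
Set n₀ₐ e^(−βₐd) = n₀ᵦ e^(−βᵦd) ⇒ ln(n₀ₐ/n₀ᵦ) = (βₐ − βᵦ)·d
d = ln(0.57/0.44) / (0.55 − 0.26) = 0.2589 / 0.29 = 0.893 km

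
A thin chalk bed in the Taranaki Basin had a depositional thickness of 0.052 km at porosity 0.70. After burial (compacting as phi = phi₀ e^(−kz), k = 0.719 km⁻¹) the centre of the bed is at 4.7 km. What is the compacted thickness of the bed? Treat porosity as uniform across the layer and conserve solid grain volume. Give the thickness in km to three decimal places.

0.016 km

Porosity at 4.7 km: phi = 0.7·exp(−0.719×4.7) = 0.0238
Solid-volume conservation: h(1−phi) = h₀(1−phi₀) ⇒ h = h₀·(1−phi₀)/(1−phi)
h = 0.052 × (1 − 0.7)/(1 − 0.0238) = 0.052 × 0.3073 = 0.0160 km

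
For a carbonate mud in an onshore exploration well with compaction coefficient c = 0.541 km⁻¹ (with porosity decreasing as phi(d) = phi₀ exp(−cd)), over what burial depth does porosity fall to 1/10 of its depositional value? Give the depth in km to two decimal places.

4.26 km

phi/phi₀ = 1/10 ⇒ exp(−c·d) = 1/10 ⇒ d = ln(10) / c
d = 2.3026 / 0.541 = 4.256 km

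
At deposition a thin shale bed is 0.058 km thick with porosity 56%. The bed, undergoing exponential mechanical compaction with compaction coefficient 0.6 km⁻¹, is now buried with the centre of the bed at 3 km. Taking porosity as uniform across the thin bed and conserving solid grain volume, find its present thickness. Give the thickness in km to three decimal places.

Porosity at 3 km: φ = 0.56·exp(−0.6×3) = 0.0926
Solid-volume conservation: h(1−φ) = h₀(1−φ₀) ⇒ h = h₀·(1−φ₀)/(1−φ)
h = 0.058 × (1 − 0.56)/(1 − 0.0926) = 0.058 × 0.4849 = 0.0281 km

0.028 km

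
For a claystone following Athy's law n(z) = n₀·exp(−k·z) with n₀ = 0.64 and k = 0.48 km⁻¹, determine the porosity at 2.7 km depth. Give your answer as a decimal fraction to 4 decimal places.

n = n₀·exp(−k·z) = 0.64 × exp(−0.48 × 2.7) = 0.64 × exp(−1.296)
  = 0.64 × 0.2736 = 0.1751

0.1751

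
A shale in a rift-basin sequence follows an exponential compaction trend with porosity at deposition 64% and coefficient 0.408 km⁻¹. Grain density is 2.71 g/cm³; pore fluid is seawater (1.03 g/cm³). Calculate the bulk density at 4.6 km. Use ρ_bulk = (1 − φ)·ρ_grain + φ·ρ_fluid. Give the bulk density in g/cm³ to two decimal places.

Porosity at depth: n = 0.64·exp(−0.408×4.6) = 0.64×0.1531 = 0.0980
Bulk density: ρ_b = (1−n)ρ_g + n·ρ_f = 0.9020×2.71 + 0.0980×1.03
       = 2.444 + 0.101 = 2.545 g/cm³

2.55 g/cm³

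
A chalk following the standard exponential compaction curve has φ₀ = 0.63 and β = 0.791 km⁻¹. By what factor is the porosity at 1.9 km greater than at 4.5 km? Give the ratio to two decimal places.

φ(Z₁)/φ(Z₂) = e^(−β·Z₁)/e^(−β·Z₂) = e^{β(Z₂−Z₁)}
= exp(0.791 × 2.6) = exp(2.057) = 7.8193

7.82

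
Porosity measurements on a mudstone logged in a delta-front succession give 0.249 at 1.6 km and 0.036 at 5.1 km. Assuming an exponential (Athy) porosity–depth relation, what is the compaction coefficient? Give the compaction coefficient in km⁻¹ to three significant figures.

Athy: n(Z) = n₀ e^(−cZ) ⇒ n₁/n₂ = e^{c(Z₂−Z₁)} ⇒ c = ln(n₁/n₂)/(Z₂−Z₁)
c = ln(0.249/0.036) / (5.1 − 1.6) = ln(6.917) / 3.5 = 1.9339 / 3.5 = 0.5526 km⁻¹

0.553 km⁻¹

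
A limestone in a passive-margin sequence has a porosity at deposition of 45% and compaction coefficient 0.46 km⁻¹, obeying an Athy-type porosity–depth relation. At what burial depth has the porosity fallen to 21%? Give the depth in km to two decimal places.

1.66 km

Invert Athy's law: d = ln(n₀/n) / c
d = ln(0.45/0.21) / 0.46 = ln(2.143) / 0.46 = 0.7621 / 0.46 = 1.657 km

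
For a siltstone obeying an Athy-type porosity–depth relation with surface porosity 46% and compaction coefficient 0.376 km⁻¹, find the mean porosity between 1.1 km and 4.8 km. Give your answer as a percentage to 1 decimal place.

16.4%

⟨φ⟩ = (1/(z₂−z₁)) ∫ φ₀ e^(−βz) dz = φ₀·(e^(−β·z₁) − e^(−β·z₂)) / (β·(z₂−z₁))
e^(−0.376×1.1) = 0.6613; e^(−0.376×4.8) = 0.1645
⟨φ⟩ = 0.46 × (0.6613 − 0.1645) / (0.376 × 3.7) = 0.46 × 0.3571 = 0.1643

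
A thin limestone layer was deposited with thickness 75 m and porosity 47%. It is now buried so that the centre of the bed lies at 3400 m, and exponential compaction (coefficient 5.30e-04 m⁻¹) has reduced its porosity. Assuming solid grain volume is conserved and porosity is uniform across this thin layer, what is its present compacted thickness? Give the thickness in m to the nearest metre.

Working in km (1 km = 1000 m; k in km⁻¹ = k in m⁻¹ × 1000):
Porosity at 3.4 km: φ = 0.47·exp(−0.53×3.4) = 0.0775
Solid-volume conservation: h(1−φ) = h₀(1−φ₀) ⇒ h = h₀·(1−φ₀)/(1−φ)
h = 0.075 × (1 − 0.47)/(1 − 0.0775) = 0.075 × 0.5745 = 0.0431 km

43 m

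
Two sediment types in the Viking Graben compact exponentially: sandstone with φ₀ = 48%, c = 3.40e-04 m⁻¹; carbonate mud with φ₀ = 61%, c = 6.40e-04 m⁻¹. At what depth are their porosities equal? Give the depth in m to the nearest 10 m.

Working in km (1 km = 1000 m; c in km⁻¹ = c in m⁻¹ × 1000):
Set φ₀ₐ e^(−cₐd) = φ₀ᵦ e^(−cᵦd) ⇒ ln(φ₀ₐ/φ₀ᵦ) = (cₐ − cᵦ)·d
d = ln(0.48/0.61) / (0.34 − 0.64) = -0.2397 / -0.3 = 0.799 km

800 m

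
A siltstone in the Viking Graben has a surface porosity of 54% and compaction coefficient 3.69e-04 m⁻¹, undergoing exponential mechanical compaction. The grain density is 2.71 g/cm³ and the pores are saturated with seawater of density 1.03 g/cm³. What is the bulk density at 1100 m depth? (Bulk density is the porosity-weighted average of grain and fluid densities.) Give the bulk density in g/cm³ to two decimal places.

2.11 g/cm³

Working in km (1 km = 1000 m; k in km⁻¹ = k in m⁻¹ × 1000):
Porosity at depth: phi = 0.54·exp(−0.369×1.1) = 0.54×0.6664 = 0.3598
Bulk density: ρ_b = (1−phi)ρ_g + phi·ρ_f = 0.6402×2.71 + 0.3598×1.03
       = 1.735 + 0.371 = 2.105 g/cm³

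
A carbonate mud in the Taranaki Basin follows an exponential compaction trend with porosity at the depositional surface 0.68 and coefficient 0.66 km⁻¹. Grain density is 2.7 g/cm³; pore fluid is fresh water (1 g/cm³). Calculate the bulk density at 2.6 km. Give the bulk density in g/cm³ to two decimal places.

2.49 g/cm³

Porosity at depth: n = 0.68·exp(−0.66×2.6) = 0.68×0.1798 = 0.1223
Bulk density: ρ_b = (1−n)ρ_g + n·ρ_f = 0.8777×2.7 + 0.1223×1
       = 2.370 + 0.122 = 2.492 g/cm³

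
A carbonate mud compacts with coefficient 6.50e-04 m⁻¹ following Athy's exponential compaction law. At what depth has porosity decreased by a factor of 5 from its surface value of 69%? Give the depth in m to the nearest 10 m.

Working in km (1 km = 1000 m; β in km⁻¹ = β in m⁻¹ × 1000):
n/n₀ = 1/5 ⇒ exp(−β·Z) = 1/5 ⇒ Z = ln(5) / β
Z = 1.6094 / 0.65 = 2.476 km

2480 m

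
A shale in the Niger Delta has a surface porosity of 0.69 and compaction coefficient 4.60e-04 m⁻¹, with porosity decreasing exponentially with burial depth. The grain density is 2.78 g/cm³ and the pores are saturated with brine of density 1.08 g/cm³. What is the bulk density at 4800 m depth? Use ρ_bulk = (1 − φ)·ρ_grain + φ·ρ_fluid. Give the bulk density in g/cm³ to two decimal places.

2.65 g/cm³

Working in km (1 km = 1000 m; β in km⁻¹ = β in m⁻¹ × 1000):
Porosity at depth: φ = 0.69·exp(−0.46×4.8) = 0.69×0.1099 = 0.0758
Bulk density: ρ_b = (1−φ)ρ_g + φ·ρ_f = 0.9242×2.78 + 0.0758×1.08
       = 2.569 + 0.082 = 2.651 g/cm³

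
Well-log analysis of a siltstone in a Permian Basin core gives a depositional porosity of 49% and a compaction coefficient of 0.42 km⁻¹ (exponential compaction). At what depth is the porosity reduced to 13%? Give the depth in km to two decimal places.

Invert Athy's law: Z = ln(phi₀/phi) / c
Z = ln(0.49/0.13) / 0.42 = ln(3.769) / 0.42 = 1.3269 / 0.42 = 3.159 km

3.16 km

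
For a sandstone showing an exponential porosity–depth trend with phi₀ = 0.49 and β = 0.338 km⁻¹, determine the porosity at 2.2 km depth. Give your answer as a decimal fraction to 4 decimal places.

0.2329

phi = phi₀·exp(−β·Z) = 0.49 × exp(−0.338 × 2.2) = 0.49 × exp(−0.7436)
  = 0.49 × 0.4754 = 0.2329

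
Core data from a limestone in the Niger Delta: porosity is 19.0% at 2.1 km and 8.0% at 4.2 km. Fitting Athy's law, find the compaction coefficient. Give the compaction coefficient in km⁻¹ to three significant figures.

Athy: n(Z) = n₀ e^(−βZ) ⇒ n₁/n₂ = e^{β(Z₂−Z₁)} ⇒ β = ln(n₁/n₂)/(Z₂−Z₁)
β = ln(0.19/0.08) / (4.2 − 2.1) = ln(2.375) / 2.1 = 0.8650 / 2.1 = 0.4119 km⁻¹

0.412 km⁻¹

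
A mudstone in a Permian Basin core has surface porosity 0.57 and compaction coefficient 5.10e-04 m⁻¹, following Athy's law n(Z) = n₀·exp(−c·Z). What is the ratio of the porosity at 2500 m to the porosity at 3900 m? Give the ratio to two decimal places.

Working in km (1 km = 1000 m; c in km⁻¹ = c in m⁻¹ × 1000):
n(Z₁)/n(Z₂) = e^(−c·Z₁)/e^(−c·Z₂) = e^{c(Z₂−Z₁)}
= exp(0.51 × 1.4) = exp(0.714) = 2.0421

2.04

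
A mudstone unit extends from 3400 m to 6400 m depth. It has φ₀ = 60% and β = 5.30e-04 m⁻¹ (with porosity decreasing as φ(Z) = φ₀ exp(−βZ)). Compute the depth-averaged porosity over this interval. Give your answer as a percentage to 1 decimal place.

5.0%

Working in km (1 km = 1000 m; β in km⁻¹ = β in m⁻¹ × 1000):
⟨φ⟩ = (1/(Z₂−Z₁)) ∫ φ₀ e^(−βZ) dZ = φ₀·(e^(−β·Z₁) − e^(−β·Z₂)) / (β·(Z₂−Z₁))
e^(−0.53×3.4) = 0.1650; e^(−0.53×6.4) = 0.0336
⟨φ⟩ = 0.6 × (0.1650 − 0.0336) / (0.53 × 3) = 0.6 × 0.0826 = 0.0496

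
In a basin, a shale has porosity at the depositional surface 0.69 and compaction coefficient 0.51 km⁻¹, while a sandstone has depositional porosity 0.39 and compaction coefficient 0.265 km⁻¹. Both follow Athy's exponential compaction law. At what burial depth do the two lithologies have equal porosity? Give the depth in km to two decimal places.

Set phi₀ₐ e^(−βₐd) = phi₀ᵦ e^(−βᵦd) ⇒ ln(phi₀ₐ/phi₀ᵦ) = (βₐ − βᵦ)·d
d = ln(0.69/0.39) / (0.51 − 0.265) = 0.5705 / 0.245 = 2.329 km

2.33 km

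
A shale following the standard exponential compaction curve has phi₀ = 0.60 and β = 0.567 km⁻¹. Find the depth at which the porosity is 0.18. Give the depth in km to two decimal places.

Invert Athy's law: Z = ln(phi₀/phi) / β
Z = ln(0.6/0.18) / 0.567 = ln(3.333) / 0.567 = 1.2040 / 0.567 = 2.123 km

2.12 km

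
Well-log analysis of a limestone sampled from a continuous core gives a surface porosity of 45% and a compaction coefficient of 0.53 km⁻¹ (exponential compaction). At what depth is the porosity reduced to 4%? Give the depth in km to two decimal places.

Invert Athy's law: Z = ln(phi₀/phi) / c
Z = ln(0.45/0.04) / 0.53 = ln(11.25) / 0.53 = 2.4204 / 0.53 = 4.567 km

4.57 km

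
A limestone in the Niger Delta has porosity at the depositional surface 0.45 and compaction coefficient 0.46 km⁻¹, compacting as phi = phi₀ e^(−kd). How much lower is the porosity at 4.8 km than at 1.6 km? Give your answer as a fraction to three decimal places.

0.166

phi(1.6) = 0.45·e^(−0.46×1.6) = 0.2156
phi(4.8) = 0.45·e^(−0.46×4.8) = 0.0495
Δphi = 0.2156 − 0.0495 = 0.1661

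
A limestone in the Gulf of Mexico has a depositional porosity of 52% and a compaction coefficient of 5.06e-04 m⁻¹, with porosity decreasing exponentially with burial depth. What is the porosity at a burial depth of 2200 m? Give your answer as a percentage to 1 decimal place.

17.1%

Working in km (1 km = 1000 m; β in km⁻¹ = β in m⁻¹ × 1000):
phi = phi₀·exp(−β·Z) = 0.52 × exp(−0.506 × 2.2) = 0.52 × exp(−1.113)
  = 0.52 × 0.3285 = 0.1708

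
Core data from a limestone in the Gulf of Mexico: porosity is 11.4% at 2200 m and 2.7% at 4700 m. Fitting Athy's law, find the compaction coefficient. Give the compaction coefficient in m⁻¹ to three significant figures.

0.000576 m⁻¹

Working in km (1 km = 1000 m; k in km⁻¹ = k in m⁻¹ × 1000):
Athy: n(Z) = n₀ e^(−kZ) ⇒ n₁/n₂ = e^{k(Z₂−Z₁)} ⇒ k = ln(n₁/n₂)/(Z₂−Z₁)
k = ln(0.114/0.027) / (4.7 − 2.2) = ln(4.222) / 2.5 = 1.4404 / 2.5 = 0.5761 km⁻¹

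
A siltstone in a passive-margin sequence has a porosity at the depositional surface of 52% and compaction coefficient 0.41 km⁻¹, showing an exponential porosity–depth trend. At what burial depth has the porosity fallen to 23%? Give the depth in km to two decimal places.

1.99 km

Invert Athy's law: z = ln(phi₀/phi) / β
z = ln(0.52/0.23) / 0.41 = ln(2.261) / 0.41 = 0.8157 / 0.41 = 1.990 km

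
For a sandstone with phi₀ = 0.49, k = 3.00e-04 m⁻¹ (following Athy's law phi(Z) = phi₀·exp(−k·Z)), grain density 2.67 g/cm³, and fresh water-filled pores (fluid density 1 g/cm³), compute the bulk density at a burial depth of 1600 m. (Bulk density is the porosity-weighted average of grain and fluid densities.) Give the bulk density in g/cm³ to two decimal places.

Working in km (1 km = 1000 m; k in km⁻¹ = k in m⁻¹ × 1000):
Porosity at depth: phi = 0.49·exp(−0.3×1.6) = 0.49×0.6188 = 0.3032
Bulk density: ρ_b = (1−phi)ρ_g + phi·ρ_f = 0.6968×2.67 + 0.3032×1
       = 1.860 + 0.303 = 2.164 g/cm³

2.16 g/cm³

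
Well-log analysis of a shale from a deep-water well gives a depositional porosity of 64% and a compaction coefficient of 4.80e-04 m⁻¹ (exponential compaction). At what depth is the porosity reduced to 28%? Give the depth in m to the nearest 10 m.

Working in km (1 km = 1000 m; k in km⁻¹ = k in m⁻¹ × 1000):
Invert Athy's law: Z = ln(n₀/n) / k
Z = ln(0.64/0.28) / 0.48 = ln(2.286) / 0.48 = 0.8267 / 0.48 = 1.722 km

1720 m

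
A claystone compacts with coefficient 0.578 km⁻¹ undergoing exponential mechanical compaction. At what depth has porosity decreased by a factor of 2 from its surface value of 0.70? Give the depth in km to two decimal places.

1.20 km

phi/phi₀ = 1/2 ⇒ exp(−c·z) = 1/2 ⇒ z = ln(2) / c
z = 0.6931 / 0.578 = 1.199 km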